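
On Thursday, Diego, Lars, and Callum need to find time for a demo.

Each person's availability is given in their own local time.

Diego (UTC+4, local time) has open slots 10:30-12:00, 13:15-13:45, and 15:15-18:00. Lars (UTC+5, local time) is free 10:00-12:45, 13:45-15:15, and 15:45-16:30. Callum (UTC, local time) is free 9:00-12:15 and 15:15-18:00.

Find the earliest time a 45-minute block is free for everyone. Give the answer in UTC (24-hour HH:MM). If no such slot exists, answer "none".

Diego → UTC: 06:30–08:00, 09:15–09:45, 11:15–14:00.
Lars → UTC: 05:00–07:45, 08:45–10:15, 10:45–11:30.
Callum → UTC: 09:00–12:15, 15:15–18:00.
Diego ∩ Lars: 06:30–07:45, 09:15–09:45, 11:15–11:30.
Diego ∩ Lars ∩ Callum: 09:15–09:45, 11:15–11:30.
Windows ≥ 45 min: (none).

none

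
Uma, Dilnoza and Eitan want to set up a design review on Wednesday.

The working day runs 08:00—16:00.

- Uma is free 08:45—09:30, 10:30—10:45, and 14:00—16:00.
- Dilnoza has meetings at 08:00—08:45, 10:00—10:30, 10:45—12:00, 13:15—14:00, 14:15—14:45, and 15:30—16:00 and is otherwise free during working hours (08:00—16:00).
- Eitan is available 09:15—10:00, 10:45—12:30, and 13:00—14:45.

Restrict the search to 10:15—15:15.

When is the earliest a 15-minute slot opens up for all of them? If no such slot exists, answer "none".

14:00

Dilnoza free within 08:00–16:00: 08:45–10:00, 10:30–10:45, 12:00–13:15, 14:00–14:15, 14:45–15:30.
Uma ∩ Dilnoza: 08:45–09:30, 10:30–10:45, 14:00–14:15, 14:45–15:30.
Uma ∩ Dilnoza ∩ Eitan: 09:15–09:30, 14:00–14:15.
Restricted to 10:15–15:15: 14:00–14:15.
Windows ≥ 15 min: 14:00–14:15.
Earliest such window starts at 14:00.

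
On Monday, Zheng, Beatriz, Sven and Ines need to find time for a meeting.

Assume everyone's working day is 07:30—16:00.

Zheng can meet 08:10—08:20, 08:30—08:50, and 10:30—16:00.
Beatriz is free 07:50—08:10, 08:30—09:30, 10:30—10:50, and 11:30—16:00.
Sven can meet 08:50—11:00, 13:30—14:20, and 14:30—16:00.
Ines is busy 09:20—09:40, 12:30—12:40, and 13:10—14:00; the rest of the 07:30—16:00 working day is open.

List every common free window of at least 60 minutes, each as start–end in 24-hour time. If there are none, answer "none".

14:30–16:00

Ines free within 07:30–16:00: 07:30–09:20, 09:40–12:30, 12:40–13:10, 14:00–16:00.
Zheng ∩ Beatriz: 08:30–08:50, 10:30–10:50, 11:30–16:00.
Zheng ∩ Beatriz ∩ Sven: 10:30–10:50, 13:30–14:20, 14:30–16:00.
Zheng ∩ Beatriz ∩ Sven ∩ Ines: 10:30–10:50, 14:00–14:20, 14:30–16:00.
Windows ≥ 60 min: 14:30–16:00.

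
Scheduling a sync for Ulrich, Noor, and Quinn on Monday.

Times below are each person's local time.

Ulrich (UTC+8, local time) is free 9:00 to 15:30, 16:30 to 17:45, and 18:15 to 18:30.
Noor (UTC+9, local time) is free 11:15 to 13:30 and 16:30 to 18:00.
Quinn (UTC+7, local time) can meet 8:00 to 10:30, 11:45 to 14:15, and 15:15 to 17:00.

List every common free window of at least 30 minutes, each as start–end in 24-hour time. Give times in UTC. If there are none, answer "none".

Ulrich → UTC: 01:00–07:30, 08:30–09:45, 10:15–10:30.
Noor → UTC: 02:15–04:30, 07:30–09:00.
Quinn → UTC: 01:00–03:30, 04:45–07:15, 08:15–10:00.
Ulrich ∩ Noor: 02:15–04:30, 08:30–09:00.
Ulrich ∩ Noor ∩ Quinn: 02:15–03:30, 08:30–09:00.
Windows ≥ 30 min: 02:15–03:30, 08:30–09:00.

02:15–03:30, 08:30–09:00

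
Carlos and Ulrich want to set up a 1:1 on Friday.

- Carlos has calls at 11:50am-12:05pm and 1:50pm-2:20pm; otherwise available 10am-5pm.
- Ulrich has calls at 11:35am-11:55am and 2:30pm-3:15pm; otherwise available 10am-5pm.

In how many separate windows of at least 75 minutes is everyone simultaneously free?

3

Carlos free within 10:00–17:00: 10:00–11:50, 12:05–13:50, 14:20–17:00.
Ulrich free within 10:00–17:00: 10:00–11:35, 11:55–14:30, 15:15–17:00.
Carlos ∩ Ulrich: 10:00–11:35, 12:05–13:50, 14:20–14:30, 15:15–17:00.
Windows ≥ 75 min: 10:00–11:35, 12:05–13:50, 15:15–17:00.
That's 3 windows.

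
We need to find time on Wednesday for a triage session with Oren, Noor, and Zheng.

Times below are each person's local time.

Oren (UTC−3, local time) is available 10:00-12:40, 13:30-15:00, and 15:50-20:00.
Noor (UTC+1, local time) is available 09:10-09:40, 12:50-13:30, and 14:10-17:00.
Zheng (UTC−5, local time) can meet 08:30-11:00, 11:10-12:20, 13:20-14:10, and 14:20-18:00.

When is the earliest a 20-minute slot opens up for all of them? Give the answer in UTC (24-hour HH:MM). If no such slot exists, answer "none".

13:30

Oren → UTC: 13:00–15:40, 16:30–18:00, 18:50–23:00.
Noor → UTC: 08:10–08:40, 11:50–12:30, 13:10–16:00.
Zheng → UTC: 13:30–16:00, 16:10–17:20, 18:20–19:10, 19:20–23:00.
Oren ∩ Noor: 13:10–15:40.
Oren ∩ Noor ∩ Zheng: 13:30–15:40.
Windows ≥ 20 min: 13:30–15:40.
Earliest such window starts at 13:30.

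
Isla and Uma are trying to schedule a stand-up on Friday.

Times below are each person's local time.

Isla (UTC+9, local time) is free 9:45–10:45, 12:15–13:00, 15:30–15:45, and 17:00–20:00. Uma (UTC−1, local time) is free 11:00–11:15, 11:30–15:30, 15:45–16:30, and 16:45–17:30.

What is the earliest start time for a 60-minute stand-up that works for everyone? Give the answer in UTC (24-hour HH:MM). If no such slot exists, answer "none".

Isla → UTC: 00:45–01:45, 03:15–04:00, 06:30–06:45, 08:00–11:00.
Uma → UTC: 12:00–12:15, 12:30–16:30, 16:45–17:30, 17:45–18:30.
Isla ∩ Uma: (none).
Windows ≥ 60 min: (none).

none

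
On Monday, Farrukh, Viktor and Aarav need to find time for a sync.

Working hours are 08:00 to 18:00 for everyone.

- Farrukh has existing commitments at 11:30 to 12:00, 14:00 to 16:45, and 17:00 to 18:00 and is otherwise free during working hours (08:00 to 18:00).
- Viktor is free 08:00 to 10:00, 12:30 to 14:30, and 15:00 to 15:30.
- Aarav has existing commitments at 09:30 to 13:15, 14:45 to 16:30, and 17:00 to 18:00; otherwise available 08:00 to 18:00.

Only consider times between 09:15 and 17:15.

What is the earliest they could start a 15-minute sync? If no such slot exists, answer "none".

09:15

Farrukh free within 08:00–18:00: 08:00–11:30, 12:00–14:00, 16:45–17:00.
Aarav free within 08:00–18:00: 08:00–09:30, 13:15–14:45, 16:30–17:00.
Farrukh ∩ Viktor: 08:00–10:00, 12:30–14:00.
Farrukh ∩ Viktor ∩ Aarav: 08:00–09:30, 13:15–14:00.
Restricted to 09:15–17:15: 09:15–09:30, 13:15–14:00.
Windows ≥ 15 min: 09:15–09:30, 13:15–14:00.
Earliest such window starts at 09:15.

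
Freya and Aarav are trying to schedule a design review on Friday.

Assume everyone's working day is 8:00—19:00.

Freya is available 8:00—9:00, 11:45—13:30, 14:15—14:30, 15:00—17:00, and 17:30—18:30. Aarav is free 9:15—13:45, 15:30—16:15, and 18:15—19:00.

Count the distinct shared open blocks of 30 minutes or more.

2

Freya ∩ Aarav: 11:45–13:30, 15:30–16:15, 18:15–18:30.
Windows ≥ 30 min: 11:45–13:30, 15:30–16:15.
That's 2 windows.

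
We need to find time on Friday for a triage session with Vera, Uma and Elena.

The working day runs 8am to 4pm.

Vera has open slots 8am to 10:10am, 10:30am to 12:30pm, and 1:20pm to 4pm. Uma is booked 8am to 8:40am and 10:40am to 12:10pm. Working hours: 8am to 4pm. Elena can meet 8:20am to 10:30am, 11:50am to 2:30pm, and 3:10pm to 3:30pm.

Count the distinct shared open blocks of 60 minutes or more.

Uma free within 08:00–16:00: 08:40–10:40, 12:10–16:00.
Vera ∩ Uma: 08:40–10:10, 10:30–10:40, 12:10–12:30, 13:20–16:00.
Vera ∩ Uma ∩ Elena: 08:40–10:10, 12:10–12:30, 13:20–14:30, 15:10–15:30.
Windows ≥ 60 min: 08:40–10:10, 13:20–14:30.
That's 2 windows.

2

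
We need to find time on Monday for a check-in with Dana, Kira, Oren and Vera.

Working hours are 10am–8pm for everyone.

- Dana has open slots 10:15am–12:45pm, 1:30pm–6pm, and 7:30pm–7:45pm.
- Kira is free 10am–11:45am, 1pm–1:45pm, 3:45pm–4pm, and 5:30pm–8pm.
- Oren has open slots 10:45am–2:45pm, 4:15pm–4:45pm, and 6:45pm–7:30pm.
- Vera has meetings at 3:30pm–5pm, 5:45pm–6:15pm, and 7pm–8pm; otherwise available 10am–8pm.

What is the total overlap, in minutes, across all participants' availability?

75 minutes

Vera free within 10:00–20:00: 10:00–15:30, 17:00–17:45, 18:15–19:00.
Dana ∩ Kira: 10:15–11:45, 13:30–13:45, 15:45–16:00, 17:30–18:00, 19:30–19:45.
Dana ∩ Kira ∩ Oren: 10:45–11:45, 13:30–13:45.
Dana ∩ Kira ∩ Oren ∩ Vera: 10:45–11:45, 13:30–13:45.
Total common minutes: 60 + 15 = 75.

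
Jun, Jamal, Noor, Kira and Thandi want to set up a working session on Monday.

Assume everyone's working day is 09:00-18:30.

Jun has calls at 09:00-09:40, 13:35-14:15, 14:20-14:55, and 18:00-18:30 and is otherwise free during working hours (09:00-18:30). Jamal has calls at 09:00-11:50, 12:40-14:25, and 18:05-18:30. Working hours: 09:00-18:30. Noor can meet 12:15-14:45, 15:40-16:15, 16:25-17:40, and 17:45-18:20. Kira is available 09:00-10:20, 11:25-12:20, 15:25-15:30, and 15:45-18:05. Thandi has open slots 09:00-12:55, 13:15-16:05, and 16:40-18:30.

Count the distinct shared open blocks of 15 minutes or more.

3

Jun free within 09:00–18:30: 09:40–13:35, 14:15–14:20, 14:55–18:00.
Jamal free within 09:00–18:30: 11:50–12:40, 14:25–18:05.
Jun ∩ Jamal: 11:50–12:40, 14:55–18:00.
Jun ∩ Jamal ∩ Noor: 12:15–12:40, 15:40–16:15, 16:25–17:40, 17:45–18:00.
Jun ∩ Jamal ∩ Noor ∩ Kira: 12:15–12:20, 15:45–16:15, 16:25–17:40, 17:45–18:00.
Jun ∩ Jamal ∩ Noor ∩ Kira ∩ Thandi: 12:15–12:20, 15:45–16:05, 16:40–17:40, 17:45–18:00.
Windows ≥ 15 min: 15:45–16:05, 16:40–17:40, 17:45–18:00.
That's 3 windows.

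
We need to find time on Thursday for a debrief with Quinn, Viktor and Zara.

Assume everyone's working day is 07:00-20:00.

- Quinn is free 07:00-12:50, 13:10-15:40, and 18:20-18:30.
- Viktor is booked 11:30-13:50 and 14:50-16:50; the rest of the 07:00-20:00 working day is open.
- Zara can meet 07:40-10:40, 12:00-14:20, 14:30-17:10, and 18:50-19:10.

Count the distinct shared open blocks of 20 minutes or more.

3

Viktor free within 07:00–20:00: 07:00–11:30, 13:50–14:50, 16:50–20:00.
Quinn ∩ Viktor: 07:00–11:30, 13:50–14:50, 18:20–18:30.
Quinn ∩ Viktor ∩ Zara: 07:40–10:40, 13:50–14:20, 14:30–14:50.
Windows ≥ 20 min: 07:40–10:40, 13:50–14:20, 14:30–14:50.
That's 3 windows.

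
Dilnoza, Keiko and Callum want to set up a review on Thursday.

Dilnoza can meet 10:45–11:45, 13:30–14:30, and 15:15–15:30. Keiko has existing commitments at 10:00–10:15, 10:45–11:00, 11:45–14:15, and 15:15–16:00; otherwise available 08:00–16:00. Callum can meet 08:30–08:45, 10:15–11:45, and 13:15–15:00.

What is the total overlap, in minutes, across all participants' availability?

60 minutes

Keiko free within 08:00–16:00: 08:00–10:00, 10:15–10:45, 11:00–11:45, 14:15–15:15.
Dilnoza ∩ Keiko: 11:00–11:45, 14:15–14:30.
Dilnoza ∩ Keiko ∩ Callum: 11:00–11:45, 14:15–14:30.
Total common minutes: 45 + 15 = 60.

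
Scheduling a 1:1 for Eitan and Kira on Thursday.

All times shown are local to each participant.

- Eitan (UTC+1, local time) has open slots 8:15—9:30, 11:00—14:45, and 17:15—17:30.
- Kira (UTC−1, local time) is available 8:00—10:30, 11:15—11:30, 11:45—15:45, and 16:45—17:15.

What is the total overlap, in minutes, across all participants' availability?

180 minutes

Eitan → UTC: 07:15–08:30, 10:00–13:45, 16:15–16:30.
Kira → UTC: 09:00–11:30, 12:15–12:30, 12:45–16:45, 17:45–18:15.
Eitan ∩ Kira: 10:00–11:30, 12:15–12:30, 12:45–13:45, 16:15–16:30.
Total common minutes: 90 + 15 + 60 + 15 = 180.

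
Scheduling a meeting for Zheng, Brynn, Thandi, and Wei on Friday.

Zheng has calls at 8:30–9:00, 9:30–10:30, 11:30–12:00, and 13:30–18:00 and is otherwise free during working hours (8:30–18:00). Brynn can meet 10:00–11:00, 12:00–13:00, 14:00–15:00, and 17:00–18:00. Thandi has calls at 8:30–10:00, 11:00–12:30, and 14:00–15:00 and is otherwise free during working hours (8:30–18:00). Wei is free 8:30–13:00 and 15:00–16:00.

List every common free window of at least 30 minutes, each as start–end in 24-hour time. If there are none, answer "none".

Zheng free within 08:30–18:00: 09:00–09:30, 10:30–11:30, 12:00–13:30.
Thandi free within 08:30–18:00: 10:00–11:00, 12:30–14:00, 15:00–18:00.
Zheng ∩ Brynn: 10:30–11:00, 12:00–13:00.
Zheng ∩ Brynn ∩ Thandi: 10:30–11:00, 12:30–13:00.
Zheng ∩ Brynn ∩ Thandi ∩ Wei: 10:30–11:00, 12:30–13:00.
Windows ≥ 30 min: 10:30–11:00, 12:30–13:00.

10:30–11:00, 12:30–13:00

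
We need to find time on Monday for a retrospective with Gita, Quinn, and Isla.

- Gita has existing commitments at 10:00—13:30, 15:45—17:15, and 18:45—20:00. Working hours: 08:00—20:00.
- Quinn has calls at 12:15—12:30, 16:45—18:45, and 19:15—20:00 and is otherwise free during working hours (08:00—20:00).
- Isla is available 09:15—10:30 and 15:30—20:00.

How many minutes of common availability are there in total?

60 minutes

Gita free within 08:00–20:00: 08:00–10:00, 13:30–15:45, 17:15–18:45.
Quinn free within 08:00–20:00: 08:00–12:15, 12:30–16:45, 18:45–19:15.
Gita ∩ Quinn: 08:00–10:00, 13:30–15:45.
Gita ∩ Quinn ∩ Isla: 09:15–10:00, 15:30–15:45.
Total common minutes: 45 + 15 = 60.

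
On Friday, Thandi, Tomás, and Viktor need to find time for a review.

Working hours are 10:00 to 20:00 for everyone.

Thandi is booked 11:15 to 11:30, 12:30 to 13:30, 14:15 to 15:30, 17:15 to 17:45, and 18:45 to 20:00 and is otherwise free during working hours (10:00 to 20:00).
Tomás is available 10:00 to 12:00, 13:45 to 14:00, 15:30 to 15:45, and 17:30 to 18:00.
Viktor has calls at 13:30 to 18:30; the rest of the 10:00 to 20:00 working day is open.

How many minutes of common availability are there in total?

Thandi free within 10:00–20:00: 10:00–11:15, 11:30–12:30, 13:30–14:15, 15:30–17:15, 17:45–18:45.
Viktor free within 10:00–20:00: 10:00–13:30, 18:30–20:00.
Thandi ∩ Tomás: 10:00–11:15, 11:30–12:00, 13:45–14:00, 15:30–15:45, 17:45–18:00.
Thandi ∩ Tomás ∩ Viktor: 10:00–11:15, 11:30–12:00.
Total common minutes: 75 + 30 = 105.

105 minutes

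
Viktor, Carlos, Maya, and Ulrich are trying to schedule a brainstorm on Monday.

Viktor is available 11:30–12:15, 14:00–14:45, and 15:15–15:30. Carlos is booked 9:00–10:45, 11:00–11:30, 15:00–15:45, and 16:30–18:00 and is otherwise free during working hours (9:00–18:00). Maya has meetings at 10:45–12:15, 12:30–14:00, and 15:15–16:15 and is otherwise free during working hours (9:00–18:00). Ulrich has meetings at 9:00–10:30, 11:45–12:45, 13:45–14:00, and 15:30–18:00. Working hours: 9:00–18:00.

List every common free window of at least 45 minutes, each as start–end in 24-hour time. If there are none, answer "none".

Carlos free within 09:00–18:00: 10:45–11:00, 11:30–15:00, 15:45–16:30.
Maya free within 09:00–18:00: 09:00–10:45, 12:15–12:30, 14:00–15:15, 16:15–18:00.
Ulrich free within 09:00–18:00: 10:30–11:45, 12:45–13:45, 14:00–15:30.
Viktor ∩ Carlos: 11:30–12:15, 14:00–14:45.
Viktor ∩ Carlos ∩ Maya: 14:00–14:45.
Viktor ∩ Carlos ∩ Maya ∩ Ulrich: 14:00–14:45.
Windows ≥ 45 min: 14:00–14:45.

14:00–14:45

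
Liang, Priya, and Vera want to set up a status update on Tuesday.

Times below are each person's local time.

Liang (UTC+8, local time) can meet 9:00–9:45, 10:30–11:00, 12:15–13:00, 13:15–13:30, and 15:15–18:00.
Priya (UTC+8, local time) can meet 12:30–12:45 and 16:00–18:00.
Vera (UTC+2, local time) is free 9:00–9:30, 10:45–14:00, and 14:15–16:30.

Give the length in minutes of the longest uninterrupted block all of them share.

75 minutes

Liang → UTC: 01:00–01:45, 02:30–03:00, 04:15–05:00, 05:15–05:30, 07:15–10:00.
Priya → UTC: 04:30–04:45, 08:00–10:00.
Vera → UTC: 07:00–07:30, 08:45–12:00, 12:15–14:30.
Liang ∩ Priya: 04:30–04:45, 08:00–10:00.
Liang ∩ Priya ∩ Vera: 08:45–10:00.
Single common window of 75 minutes.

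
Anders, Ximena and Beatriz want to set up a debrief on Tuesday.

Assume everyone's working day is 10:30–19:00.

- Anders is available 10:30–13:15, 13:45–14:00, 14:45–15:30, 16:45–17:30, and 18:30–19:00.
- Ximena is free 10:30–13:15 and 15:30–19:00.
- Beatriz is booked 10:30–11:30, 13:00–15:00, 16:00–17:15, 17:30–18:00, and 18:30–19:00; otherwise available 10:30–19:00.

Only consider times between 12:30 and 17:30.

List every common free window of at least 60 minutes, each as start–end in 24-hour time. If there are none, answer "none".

none

Beatriz free within 10:30–19:00: 11:30–13:00, 15:00–16:00, 17:15–17:30, 18:00–18:30.
Anders ∩ Ximena: 10:30–13:15, 16:45–17:30, 18:30–19:00.
Anders ∩ Ximena ∩ Beatriz: 11:30–13:00, 17:15–17:30.
Restricted to 12:30–17:30: 12:30–13:00, 17:15–17:30.
Windows ≥ 60 min: (none).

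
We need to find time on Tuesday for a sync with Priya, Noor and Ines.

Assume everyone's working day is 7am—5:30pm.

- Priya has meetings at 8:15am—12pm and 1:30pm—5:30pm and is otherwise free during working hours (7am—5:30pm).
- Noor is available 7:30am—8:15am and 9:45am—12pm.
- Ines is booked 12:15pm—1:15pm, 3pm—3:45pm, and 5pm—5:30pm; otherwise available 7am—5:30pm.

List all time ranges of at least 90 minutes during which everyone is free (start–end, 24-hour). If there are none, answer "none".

none

Priya free within 07:00–17:30: 07:00–08:15, 12:00–13:30.
Ines free within 07:00–17:30: 07:00–12:15, 13:15–15:00, 15:45–17:00.
Priya ∩ Noor: 07:30–08:15.
Priya ∩ Noor ∩ Ines: 07:30–08:15.
Windows ≥ 90 min: (none).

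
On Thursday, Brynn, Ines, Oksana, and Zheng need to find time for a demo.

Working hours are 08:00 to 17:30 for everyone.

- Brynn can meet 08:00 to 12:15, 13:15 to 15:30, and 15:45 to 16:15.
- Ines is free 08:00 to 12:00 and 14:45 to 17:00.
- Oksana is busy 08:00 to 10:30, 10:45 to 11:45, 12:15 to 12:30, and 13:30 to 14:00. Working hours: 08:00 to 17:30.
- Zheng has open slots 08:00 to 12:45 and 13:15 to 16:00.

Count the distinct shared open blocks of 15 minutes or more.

4

Oksana free within 08:00–17:30: 10:30–10:45, 11:45–12:15, 12:30–13:30, 14:00–17:30.
Brynn ∩ Ines: 08:00–12:00, 14:45–15:30, 15:45–16:15.
Brynn ∩ Ines ∩ Oksana: 10:30–10:45, 11:45–12:00, 14:45–15:30, 15:45–16:15.
Brynn ∩ Ines ∩ Oksana ∩ Zheng: 10:30–10:45, 11:45–12:00, 14:45–15:30, 15:45–16:00.
Windows ≥ 15 min: 10:30–10:45, 11:45–12:00, 14:45–15:30, 15:45–16:00.
That's 4 windows.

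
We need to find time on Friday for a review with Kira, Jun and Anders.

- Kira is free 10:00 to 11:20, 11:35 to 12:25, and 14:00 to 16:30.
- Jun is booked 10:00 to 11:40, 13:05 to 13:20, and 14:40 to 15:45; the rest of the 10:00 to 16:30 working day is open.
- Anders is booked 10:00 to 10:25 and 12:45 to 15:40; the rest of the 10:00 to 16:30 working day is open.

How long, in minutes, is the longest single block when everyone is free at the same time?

45 minutes

Jun free within 10:00–16:30: 11:40–13:05, 13:20–14:40, 15:45–16:30.
Anders free within 10:00–16:30: 10:25–12:45, 15:40–16:30.
Kira ∩ Jun: 11:40–12:25, 14:00–14:40, 15:45–16:30.
Kira ∩ Jun ∩ Anders: 11:40–12:25, 15:45–16:30.
Common window lengths: 45, 45 min; longest is 45.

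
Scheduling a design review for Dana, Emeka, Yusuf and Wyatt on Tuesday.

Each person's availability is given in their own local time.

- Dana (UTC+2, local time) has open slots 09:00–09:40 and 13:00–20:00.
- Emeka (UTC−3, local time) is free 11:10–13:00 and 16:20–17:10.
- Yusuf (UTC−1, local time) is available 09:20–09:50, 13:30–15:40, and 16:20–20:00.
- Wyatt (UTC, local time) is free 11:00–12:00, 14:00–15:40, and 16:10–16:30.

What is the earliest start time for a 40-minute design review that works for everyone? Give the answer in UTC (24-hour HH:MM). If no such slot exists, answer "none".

14:30

Dana → UTC: 07:00–07:40, 11:00–18:00.
Emeka → UTC: 14:10–16:00, 19:20–20:10.
Yusuf → UTC: 10:20–10:50, 14:30–16:40, 17:20–21:00.
Wyatt → UTC: 11:00–12:00, 14:00–15:40, 16:10–16:30.
Dana ∩ Emeka: 14:10–16:00.
Dana ∩ Emeka ∩ Yusuf: 14:30–16:00.
Dana ∩ Emeka ∩ Yusuf ∩ Wyatt: 14:30–15:40.
Windows ≥ 40 min: 14:30–15:40.
Earliest such window starts at 14:30.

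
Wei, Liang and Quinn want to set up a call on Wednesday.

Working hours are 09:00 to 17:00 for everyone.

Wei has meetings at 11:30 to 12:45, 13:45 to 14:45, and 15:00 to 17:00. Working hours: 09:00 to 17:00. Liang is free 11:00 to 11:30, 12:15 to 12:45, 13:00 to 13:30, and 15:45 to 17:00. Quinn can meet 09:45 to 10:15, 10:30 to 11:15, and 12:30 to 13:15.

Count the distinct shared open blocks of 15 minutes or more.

2

Wei free within 09:00–17:00: 09:00–11:30, 12:45–13:45, 14:45–15:00.
Wei ∩ Liang: 11:00–11:30, 13:00–13:30.
Wei ∩ Liang ∩ Quinn: 11:00–11:15, 13:00–13:15.
Windows ≥ 15 min: 11:00–11:15, 13:00–13:15.
That's 2 windows.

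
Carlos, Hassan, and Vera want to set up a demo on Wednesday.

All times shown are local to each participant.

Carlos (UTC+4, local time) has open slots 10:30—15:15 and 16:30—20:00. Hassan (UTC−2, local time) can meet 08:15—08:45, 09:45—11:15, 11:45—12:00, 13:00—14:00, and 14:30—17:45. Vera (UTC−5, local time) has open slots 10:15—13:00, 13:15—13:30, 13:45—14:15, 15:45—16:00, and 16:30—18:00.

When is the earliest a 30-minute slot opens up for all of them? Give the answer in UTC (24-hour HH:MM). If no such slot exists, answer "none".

Carlos → UTC: 06:30–11:15, 12:30–16:00.
Hassan → UTC: 10:15–10:45, 11:45–13:15, 13:45–14:00, 15:00–16:00, 16:30–19:45.
Vera → UTC: 15:15–18:00, 18:15–18:30, 18:45–19:15, 20:45–21:00, 21:30–23:00.
Carlos ∩ Hassan: 10:15–10:45, 12:30–13:15, 13:45–14:00, 15:00–16:00.
Carlos ∩ Hassan ∩ Vera: 15:15–16:00.
Windows ≥ 30 min: 15:15–16:00.
Earliest such window starts at 15:15.

15:15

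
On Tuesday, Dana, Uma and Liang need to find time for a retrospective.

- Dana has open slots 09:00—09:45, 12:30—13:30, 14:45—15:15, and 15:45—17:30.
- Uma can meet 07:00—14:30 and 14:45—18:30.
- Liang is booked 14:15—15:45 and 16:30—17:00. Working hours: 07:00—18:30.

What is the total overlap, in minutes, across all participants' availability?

Liang free within 07:00–18:30: 07:00–14:15, 15:45–16:30, 17:00–18:30.
Dana ∩ Uma: 09:00–09:45, 12:30–13:30, 14:45–15:15, 15:45–17:30.
Dana ∩ Uma ∩ Liang: 09:00–09:45, 12:30–13:30, 15:45–16:30, 17:00–17:30.
Total common minutes: 45 + 60 + 45 + 30 = 180.

180 minutes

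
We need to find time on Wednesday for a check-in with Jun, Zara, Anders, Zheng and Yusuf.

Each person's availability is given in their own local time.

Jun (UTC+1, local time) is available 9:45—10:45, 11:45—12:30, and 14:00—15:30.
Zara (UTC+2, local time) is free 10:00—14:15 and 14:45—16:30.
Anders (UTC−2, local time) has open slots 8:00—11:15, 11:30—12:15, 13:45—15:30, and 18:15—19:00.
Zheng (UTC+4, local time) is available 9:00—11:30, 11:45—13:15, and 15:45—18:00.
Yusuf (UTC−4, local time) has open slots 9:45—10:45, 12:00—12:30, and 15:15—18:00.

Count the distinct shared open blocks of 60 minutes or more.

0

Jun → UTC: 08:45–09:45, 10:45–11:30, 13:00–14:30.
Zara → UTC: 08:00–12:15, 12:45–14:30.
Anders → UTC: 10:00–13:15, 13:30–14:15, 15:45–17:30, 20:15–21:00.
Zheng → UTC: 05:00–07:30, 07:45–09:15, 11:45–14:00.
Yusuf → UTC: 13:45–14:45, 16:00–16:30, 19:15–22:00.
Jun ∩ Zara: 08:45–09:45, 10:45–11:30, 13:00–14:30.
Jun ∩ Zara ∩ Anders: 10:45–11:30, 13:00–13:15, 13:30–14:15.
Jun ∩ Zara ∩ Anders ∩ Zheng: 13:00–13:15, 13:30–14:00.
Jun ∩ Zara ∩ Anders ∩ Zheng ∩ Yusuf: 13:45–14:00.
Windows ≥ 60 min: (none).
That's 0 windows.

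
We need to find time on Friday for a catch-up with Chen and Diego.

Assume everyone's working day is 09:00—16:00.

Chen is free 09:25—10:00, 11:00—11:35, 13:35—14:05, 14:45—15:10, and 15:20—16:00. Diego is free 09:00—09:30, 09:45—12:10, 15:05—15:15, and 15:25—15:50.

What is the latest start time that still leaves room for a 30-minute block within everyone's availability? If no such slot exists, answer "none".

11:05

Chen ∩ Diego: 09:25–09:30, 09:45–10:00, 11:00–11:35, 15:05–15:10, 15:25–15:50.
Windows ≥ 30 min: 11:00–11:35.
Latest start in the last window 11:00–11:35 is 11:35 − 30 min = 11:05.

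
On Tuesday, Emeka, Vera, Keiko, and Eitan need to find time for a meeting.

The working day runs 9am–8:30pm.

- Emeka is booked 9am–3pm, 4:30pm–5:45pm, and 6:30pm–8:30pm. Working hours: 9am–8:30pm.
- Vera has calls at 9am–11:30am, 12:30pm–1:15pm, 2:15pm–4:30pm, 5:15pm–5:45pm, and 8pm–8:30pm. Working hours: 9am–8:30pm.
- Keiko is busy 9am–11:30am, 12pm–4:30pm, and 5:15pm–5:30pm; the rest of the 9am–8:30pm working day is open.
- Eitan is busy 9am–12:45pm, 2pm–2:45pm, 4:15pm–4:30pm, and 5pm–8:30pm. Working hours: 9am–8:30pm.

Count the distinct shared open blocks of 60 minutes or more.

0

Emeka free within 09:00–20:30: 15:00–16:30, 17:45–18:30.
Vera free within 09:00–20:30: 11:30–12:30, 13:15–14:15, 16:30–17:15, 17:45–20:00.
Keiko free within 09:00–20:30: 11:30–12:00, 16:30–17:15, 17:30–20:30.
Eitan free within 09:00–20:30: 12:45–14:00, 14:45–16:15, 16:30–17:00.
Emeka ∩ Vera: 17:45–18:30.
Emeka ∩ Vera ∩ Keiko: 17:45–18:30.
Emeka ∩ Vera ∩ Keiko ∩ Eitan: (none).
Windows ≥ 60 min: (none).
That's 0 windows.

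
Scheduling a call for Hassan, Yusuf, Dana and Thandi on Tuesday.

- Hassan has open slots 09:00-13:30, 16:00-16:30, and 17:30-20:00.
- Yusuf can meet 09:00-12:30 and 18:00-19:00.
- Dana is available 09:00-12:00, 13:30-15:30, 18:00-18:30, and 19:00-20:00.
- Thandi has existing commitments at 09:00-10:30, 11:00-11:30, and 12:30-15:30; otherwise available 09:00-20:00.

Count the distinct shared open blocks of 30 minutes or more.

3

Thandi free within 09:00–20:00: 10:30–11:00, 11:30–12:30, 15:30–20:00.
Hassan ∩ Yusuf: 09:00–12:30, 18:00–19:00.
Hassan ∩ Yusuf ∩ Dana: 09:00–12:00, 18:00–18:30.
Hassan ∩ Yusuf ∩ Dana ∩ Thandi: 10:30–11:00, 11:30–12:00, 18:00–18:30.
Windows ≥ 30 min: 10:30–11:00, 11:30–12:00, 18:00–18:30.
That's 3 windows.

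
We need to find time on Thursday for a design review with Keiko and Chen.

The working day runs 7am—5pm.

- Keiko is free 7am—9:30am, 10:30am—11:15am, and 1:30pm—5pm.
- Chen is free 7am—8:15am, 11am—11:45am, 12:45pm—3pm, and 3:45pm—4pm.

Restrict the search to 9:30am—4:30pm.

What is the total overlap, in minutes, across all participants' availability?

120 minutes

Keiko ∩ Chen: 07:00–08:15, 11:00–11:15, 13:30–15:00, 15:45–16:00.
Restricted to 09:30–16:30: 11:00–11:15, 13:30–15:00, 15:45–16:00.
Total common minutes: 15 + 90 + 15 = 120.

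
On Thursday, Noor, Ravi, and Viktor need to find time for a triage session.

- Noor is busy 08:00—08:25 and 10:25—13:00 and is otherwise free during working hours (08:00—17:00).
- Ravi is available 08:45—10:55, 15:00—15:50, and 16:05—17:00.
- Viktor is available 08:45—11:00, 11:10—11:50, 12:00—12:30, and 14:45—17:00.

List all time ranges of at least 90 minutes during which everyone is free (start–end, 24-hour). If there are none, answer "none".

08:45–10:25

Noor free within 08:00–17:00: 08:25–10:25, 13:00–17:00.
Noor ∩ Ravi: 08:45–10:25, 15:00–15:50, 16:05–17:00.
Noor ∩ Ravi ∩ Viktor: 08:45–10:25, 15:00–15:50, 16:05–17:00.
Windows ≥ 90 min: 08:45–10:25.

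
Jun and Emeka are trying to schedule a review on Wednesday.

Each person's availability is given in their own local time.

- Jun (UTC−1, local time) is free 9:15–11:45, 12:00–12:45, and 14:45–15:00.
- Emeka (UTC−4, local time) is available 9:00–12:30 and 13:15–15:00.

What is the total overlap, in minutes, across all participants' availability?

60 minutes

Jun → UTC: 10:15–12:45, 13:00–13:45, 15:45–16:00.
Emeka → UTC: 13:00–16:30, 17:15–19:00.
Jun ∩ Emeka: 13:00–13:45, 15:45–16:00.
Total common minutes: 45 + 15 = 60.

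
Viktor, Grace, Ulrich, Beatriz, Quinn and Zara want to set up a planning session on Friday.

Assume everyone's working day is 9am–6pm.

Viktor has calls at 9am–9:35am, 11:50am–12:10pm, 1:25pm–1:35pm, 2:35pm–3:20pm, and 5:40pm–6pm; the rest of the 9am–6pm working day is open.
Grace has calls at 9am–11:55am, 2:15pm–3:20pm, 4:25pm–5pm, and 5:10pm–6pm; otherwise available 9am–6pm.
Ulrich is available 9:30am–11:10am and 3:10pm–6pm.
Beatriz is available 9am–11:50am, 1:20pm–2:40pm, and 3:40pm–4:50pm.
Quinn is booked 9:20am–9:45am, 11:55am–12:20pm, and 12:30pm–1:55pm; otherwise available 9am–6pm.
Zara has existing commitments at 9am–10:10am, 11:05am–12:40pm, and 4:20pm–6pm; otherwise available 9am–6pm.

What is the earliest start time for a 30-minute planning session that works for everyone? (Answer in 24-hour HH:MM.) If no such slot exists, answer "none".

Viktor free within 09:00–18:00: 09:35–11:50, 12:10–13:25, 13:35–14:35, 15:20–17:40.
Grace free within 09:00–18:00: 11:55–14:15, 15:20–16:25, 17:00–17:10.
Quinn free within 09:00–18:00: 09:00–09:20, 09:45–11:55, 12:20–12:30, 13:55–18:00.
Zara free within 09:00–18:00: 10:10–11:05, 12:40–16:20.
Viktor ∩ Grace: 12:10–13:25, 13:35–14:15, 15:20–16:25, 17:00–17:10.
Viktor ∩ Grace ∩ Ulrich: 15:20–16:25, 17:00–17:10.
Viktor ∩ Grace ∩ Ulrich ∩ Beatriz: 15:40–16:25.
Viktor ∩ Grace ∩ Ulrich ∩ Beatriz ∩ Quinn: 15:40–16:25.
Viktor ∩ Grace ∩ Ulrich ∩ Beatriz ∩ Quinn ∩ Zara: 15:40–16:20.
Windows ≥ 30 min: 15:40–16:20.
Earliest such window starts at 15:40.

15:40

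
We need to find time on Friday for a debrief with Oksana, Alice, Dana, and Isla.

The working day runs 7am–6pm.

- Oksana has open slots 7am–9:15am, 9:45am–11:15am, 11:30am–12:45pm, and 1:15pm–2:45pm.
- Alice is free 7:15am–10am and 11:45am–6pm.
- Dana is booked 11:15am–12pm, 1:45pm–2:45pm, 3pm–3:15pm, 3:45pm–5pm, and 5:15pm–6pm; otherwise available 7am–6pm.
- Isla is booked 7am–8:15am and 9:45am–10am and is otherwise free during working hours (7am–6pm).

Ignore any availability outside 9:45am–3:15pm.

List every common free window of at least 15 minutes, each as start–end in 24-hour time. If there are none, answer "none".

12:00–12:45, 13:15–13:45

Dana free within 07:00–18:00: 07:00–11:15, 12:00–13:45, 14:45–15:00, 15:15–15:45, 17:00–17:15.
Isla free within 07:00–18:00: 08:15–09:45, 10:00–18:00.
Oksana ∩ Alice: 07:15–09:15, 09:45–10:00, 11:45–12:45, 13:15–14:45.
Oksana ∩ Alice ∩ Dana: 07:15–09:15, 09:45–10:00, 12:00–12:45, 13:15–13:45.
Oksana ∩ Alice ∩ Dana ∩ Isla: 08:15–09:15, 12:00–12:45, 13:15–13:45.
Restricted to 09:45–15:15: 12:00–12:45, 13:15–13:45.
Windows ≥ 15 min: 12:00–12:45, 13:15–13:45.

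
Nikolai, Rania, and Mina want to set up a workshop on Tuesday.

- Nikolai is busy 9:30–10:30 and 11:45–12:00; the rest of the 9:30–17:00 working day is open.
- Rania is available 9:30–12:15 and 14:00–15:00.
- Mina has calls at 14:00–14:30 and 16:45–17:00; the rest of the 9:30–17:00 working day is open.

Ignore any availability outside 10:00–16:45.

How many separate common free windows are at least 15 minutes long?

Nikolai free within 09:30–17:00: 10:30–11:45, 12:00–17:00.
Mina free within 09:30–17:00: 09:30–14:00, 14:30–16:45.
Nikolai ∩ Rania: 10:30–11:45, 12:00–12:15, 14:00–15:00.
Nikolai ∩ Rania ∩ Mina: 10:30–11:45, 12:00–12:15, 14:30–15:00.
Restricted to 10:00–16:45: 10:30–11:45, 12:00–12:15, 14:30–15:00.
Windows ≥ 15 min: 10:30–11:45, 12:00–12:15, 14:30–15:00.
That's 3 windows.

3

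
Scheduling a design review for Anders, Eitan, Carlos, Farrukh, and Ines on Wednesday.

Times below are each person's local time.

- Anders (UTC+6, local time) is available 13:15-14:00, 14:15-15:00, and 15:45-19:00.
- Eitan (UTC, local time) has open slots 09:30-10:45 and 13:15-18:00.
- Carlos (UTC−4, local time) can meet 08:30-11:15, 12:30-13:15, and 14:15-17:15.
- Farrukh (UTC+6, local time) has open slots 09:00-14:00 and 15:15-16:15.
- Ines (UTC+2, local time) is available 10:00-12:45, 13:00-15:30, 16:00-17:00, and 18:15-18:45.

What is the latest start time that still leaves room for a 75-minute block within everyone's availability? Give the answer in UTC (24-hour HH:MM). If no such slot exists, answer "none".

none

Anders → UTC: 07:15–08:00, 08:15–09:00, 09:45–13:00.
Eitan → UTC: 09:30–10:45, 13:15–18:00.
Carlos → UTC: 12:30–15:15, 16:30–17:15, 18:15–21:15.
Farrukh → UTC: 03:00–08:00, 09:15–10:15.
Ines → UTC: 08:00–10:45, 11:00–13:30, 14:00–15:00, 16:15–16:45.
Anders ∩ Eitan: 09:45–10:45.
Anders ∩ Eitan ∩ Carlos: (none).
Anders ∩ Eitan ∩ Carlos ∩ Farrukh: (none).
Anders ∩ Eitan ∩ Carlos ∩ Farrukh ∩ Ines: (none).
Windows ≥ 75 min: (none).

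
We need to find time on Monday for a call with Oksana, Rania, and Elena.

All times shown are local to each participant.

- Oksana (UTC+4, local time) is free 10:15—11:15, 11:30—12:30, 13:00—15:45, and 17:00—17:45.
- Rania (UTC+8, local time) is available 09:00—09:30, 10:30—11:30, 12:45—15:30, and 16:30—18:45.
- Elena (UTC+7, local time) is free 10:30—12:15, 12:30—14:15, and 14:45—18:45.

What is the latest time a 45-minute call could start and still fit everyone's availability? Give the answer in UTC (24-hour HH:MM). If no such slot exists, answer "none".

10:00

Oksana → UTC: 06:15–07:15, 07:30–08:30, 09:00–11:45, 13:00–13:45.
Rania → UTC: 01:00–01:30, 02:30–03:30, 04:45–07:30, 08:30–10:45.
Elena → UTC: 03:30–05:15, 05:30–07:15, 07:45–11:45.
Oksana ∩ Rania: 06:15–07:15, 09:00–10:45.
Oksana ∩ Rania ∩ Elena: 06:15–07:15, 09:00–10:45.
Windows ≥ 45 min: 06:15–07:15, 09:00–10:45.
Latest start in the last window 09:00–10:45 is 10:45 − 45 min = 10:00.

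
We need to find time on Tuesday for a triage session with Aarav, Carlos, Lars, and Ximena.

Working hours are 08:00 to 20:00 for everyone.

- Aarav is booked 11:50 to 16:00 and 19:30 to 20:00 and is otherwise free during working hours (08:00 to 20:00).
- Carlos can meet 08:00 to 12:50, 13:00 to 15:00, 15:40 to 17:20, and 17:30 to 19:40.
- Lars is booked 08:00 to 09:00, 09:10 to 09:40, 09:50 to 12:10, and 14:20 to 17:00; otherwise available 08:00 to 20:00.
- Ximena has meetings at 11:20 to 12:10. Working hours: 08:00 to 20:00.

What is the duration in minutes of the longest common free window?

120 minutes

Aarav free within 08:00–20:00: 08:00–11:50, 16:00–19:30.
Lars free within 08:00–20:00: 09:00–09:10, 09:40–09:50, 12:10–14:20, 17:00–20:00.
Ximena free within 08:00–20:00: 08:00–11:20, 12:10–20:00.
Aarav ∩ Carlos: 08:00–11:50, 16:00–17:20, 17:30–19:30.
Aarav ∩ Carlos ∩ Lars: 09:00–09:10, 09:40–09:50, 17:00–17:20, 17:30–19:30.
Aarav ∩ Carlos ∩ Lars ∩ Ximena: 09:00–09:10, 09:40–09:50, 17:00–17:20, 17:30–19:30.
Common window lengths: 10, 10, 20, 120 min; longest is 120.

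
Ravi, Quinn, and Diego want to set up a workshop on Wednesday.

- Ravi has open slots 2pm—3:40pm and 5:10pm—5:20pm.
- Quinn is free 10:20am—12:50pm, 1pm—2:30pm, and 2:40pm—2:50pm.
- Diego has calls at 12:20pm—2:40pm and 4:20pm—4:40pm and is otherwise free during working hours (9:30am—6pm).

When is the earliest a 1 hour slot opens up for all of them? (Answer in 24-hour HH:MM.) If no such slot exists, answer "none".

none

Diego free within 09:30–18:00: 09:30–12:20, 14:40–16:20, 16:40–18:00.
Ravi ∩ Quinn: 14:00–14:30, 14:40–14:50.
Ravi ∩ Quinn ∩ Diego: 14:40–14:50.
Windows ≥ 60 min: (none).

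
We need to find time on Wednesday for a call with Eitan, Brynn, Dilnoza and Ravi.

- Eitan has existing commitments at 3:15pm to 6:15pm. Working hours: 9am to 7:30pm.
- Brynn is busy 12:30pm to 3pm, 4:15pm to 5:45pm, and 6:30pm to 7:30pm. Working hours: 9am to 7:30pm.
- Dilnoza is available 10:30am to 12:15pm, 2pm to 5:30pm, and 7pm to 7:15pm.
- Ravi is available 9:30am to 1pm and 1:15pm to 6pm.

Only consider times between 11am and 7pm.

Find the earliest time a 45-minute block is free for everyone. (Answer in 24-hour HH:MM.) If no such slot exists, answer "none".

Eitan free within 09:00–19:30: 09:00–15:15, 18:15–19:30.
Brynn free within 09:00–19:30: 09:00–12:30, 15:00–16:15, 17:45–18:30.
Eitan ∩ Brynn: 09:00–12:30, 15:00–15:15, 18:15–18:30.
Eitan ∩ Brynn ∩ Dilnoza: 10:30–12:15, 15:00–15:15.
Eitan ∩ Brynn ∩ Dilnoza ∩ Ravi: 10:30–12:15, 15:00–15:15.
Restricted to 11:00–19:00: 11:00–12:15, 15:00–15:15.
Windows ≥ 45 min: 11:00–12:15.
Earliest such window starts at 11:00.

11:00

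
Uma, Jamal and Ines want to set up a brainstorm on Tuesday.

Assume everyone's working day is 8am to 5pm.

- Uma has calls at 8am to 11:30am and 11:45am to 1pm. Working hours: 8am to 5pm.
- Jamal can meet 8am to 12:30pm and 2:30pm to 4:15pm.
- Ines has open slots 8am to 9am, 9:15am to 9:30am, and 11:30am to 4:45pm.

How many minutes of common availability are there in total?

Uma free within 08:00–17:00: 11:30–11:45, 13:00–17:00.
Uma ∩ Jamal: 11:30–11:45, 14:30–16:15.
Uma ∩ Jamal ∩ Ines: 11:30–11:45, 14:30–16:15.
Total common minutes: 15 + 105 = 120.

120 minutes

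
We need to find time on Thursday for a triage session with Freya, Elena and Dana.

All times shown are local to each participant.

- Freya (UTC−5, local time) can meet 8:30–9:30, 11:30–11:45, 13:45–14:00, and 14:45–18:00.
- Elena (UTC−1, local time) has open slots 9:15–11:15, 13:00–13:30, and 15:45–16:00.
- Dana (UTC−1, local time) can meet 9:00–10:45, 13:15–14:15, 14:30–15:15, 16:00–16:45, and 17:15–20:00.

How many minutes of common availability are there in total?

Freya → UTC: 13:30–14:30, 16:30–16:45, 18:45–19:00, 19:45–23:00.
Elena → UTC: 10:15–12:15, 14:00–14:30, 16:45–17:00.
Dana → UTC: 10:00–11:45, 14:15–15:15, 15:30–16:15, 17:00–17:45, 18:15–21:00.
Freya ∩ Elena: 14:00–14:30.
Freya ∩ Elena ∩ Dana: 14:15–14:30.
Total common minutes: 15.

15 minutes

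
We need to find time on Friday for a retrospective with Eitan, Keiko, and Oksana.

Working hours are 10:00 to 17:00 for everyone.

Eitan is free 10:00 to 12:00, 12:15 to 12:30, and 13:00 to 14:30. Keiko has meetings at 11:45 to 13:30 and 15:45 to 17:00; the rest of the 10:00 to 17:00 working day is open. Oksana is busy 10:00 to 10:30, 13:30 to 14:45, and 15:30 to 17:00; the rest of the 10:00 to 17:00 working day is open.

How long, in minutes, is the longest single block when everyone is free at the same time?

75 minutes

Keiko free within 10:00–17:00: 10:00–11:45, 13:30–15:45.
Oksana free within 10:00–17:00: 10:30–13:30, 14:45–15:30.
Eitan ∩ Keiko: 10:00–11:45, 13:30–14:30.
Eitan ∩ Keiko ∩ Oksana: 10:30–11:45.
Single common window of 75 minutes.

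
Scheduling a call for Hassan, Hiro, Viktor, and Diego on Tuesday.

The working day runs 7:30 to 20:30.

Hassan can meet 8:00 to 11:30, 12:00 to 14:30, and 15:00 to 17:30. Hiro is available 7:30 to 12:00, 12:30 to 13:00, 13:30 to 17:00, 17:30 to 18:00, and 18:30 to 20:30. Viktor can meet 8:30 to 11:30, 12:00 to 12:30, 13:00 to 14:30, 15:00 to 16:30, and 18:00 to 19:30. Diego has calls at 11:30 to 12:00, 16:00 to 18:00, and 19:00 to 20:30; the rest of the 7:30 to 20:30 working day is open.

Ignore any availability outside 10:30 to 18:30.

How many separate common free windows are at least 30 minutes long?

3

Diego free within 07:30–20:30: 07:30–11:30, 12:00–16:00, 18:00–19:00.
Hassan ∩ Hiro: 08:00–11:30, 12:30–13:00, 13:30–14:30, 15:00–17:00.
Hassan ∩ Hiro ∩ Viktor: 08:30–11:30, 13:30–14:30, 15:00–16:30.
Hassan ∩ Hiro ∩ Viktor ∩ Diego: 08:30–11:30, 13:30–14:30, 15:00–16:00.
Restricted to 10:30–18:30: 10:30–11:30, 13:30–14:30, 15:00–16:00.
Windows ≥ 30 min: 10:30–11:30, 13:30–14:30, 15:00–16:00.
That's 3 windows.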